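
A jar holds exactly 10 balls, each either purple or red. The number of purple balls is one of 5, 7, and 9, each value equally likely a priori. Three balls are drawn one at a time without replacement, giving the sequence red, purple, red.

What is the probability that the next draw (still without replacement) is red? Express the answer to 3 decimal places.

0.344

Compute the likelihood of the observed sequence for each case: P(data | r = 5) = (5/10)(5/9)(4/8) = 0.13889; P(data | r = 7) = (3/10)(7/9)(2/8) = 0.058333; P(data | r = 9) = (1/10)(9/9)(0/8) = 0.
Multiplying each by its prior: 1/3 · 0.13889 = 0.046296, 1/3 · 0.058333 = 0.019444, 1/3 · 0 = 0; these sum to 0.065741.
The posterior is then P(r = 5 | data) = 0.70423, P(r = 7 | data) = 0.29577, P(r = 9 | data) = 0.
So P(red next | data) = Σ P(red next | H) P(H | data) = (3/7)(0.70423) + (1/7)(0.29577) = 0.34406.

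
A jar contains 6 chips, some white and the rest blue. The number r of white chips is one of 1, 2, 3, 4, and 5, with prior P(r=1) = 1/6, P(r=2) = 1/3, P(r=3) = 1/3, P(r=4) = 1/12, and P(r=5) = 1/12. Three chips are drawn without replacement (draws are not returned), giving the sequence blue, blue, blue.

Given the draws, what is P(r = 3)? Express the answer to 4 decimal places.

Compute the likelihood of the observed sequence for each case: P(data | r = 1) = (5/6)(4/5)(3/4) = 1/2; P(data | r = 2) = (4/6)(3/5)(2/4) = 1/5; P(data | r = 3) = (3/6)(2/5)(1/4) = 1/20; P(data | r = 4) = (2/6)(1/5)(0/4) = 0; P(data | r = 5) = (1/6)(0/5) = 0.
Multiplying each by its prior: 1/6 · 1/2 = 1/12, 1/3 · 1/5 = 1/15, 1/3 · 1/20 = 1/60, 1/12 · 0 = 0, 1/12 · 0 = 0; with total 1/6.
Hence P(r = 3 | data) = (1/60) / (1/6) = 1/10.

0.1000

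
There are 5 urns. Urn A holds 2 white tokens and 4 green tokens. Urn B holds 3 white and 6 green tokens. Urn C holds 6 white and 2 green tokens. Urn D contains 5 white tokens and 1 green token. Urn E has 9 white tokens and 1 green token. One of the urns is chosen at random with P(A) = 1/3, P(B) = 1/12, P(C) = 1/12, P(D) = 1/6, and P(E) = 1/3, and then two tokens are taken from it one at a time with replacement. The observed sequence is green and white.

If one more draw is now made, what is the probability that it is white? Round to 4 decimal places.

For each hypothesis, P(data | H) works out to: P(data | urn A) = (4/6)(2/6) = 0.22222; P(data | urn B) = (6/9)(3/9) = 0.22222; P(data | urn C) = (2/8)(6/8) = 0.1875; P(data | urn D) = (1/6)(5/6) = 0.13889; P(data | urn E) = (1/10)(9/10) = 0.09.
Weighting by the prior gives 1/3 · 0.22222 = 0.074074, 1/12 · 0.22222 = 0.018519, 1/12 · 0.1875 = 0.015625, 1/6 · 0.13889 = 0.023148, 1/3 · 0.09 = 0.03; these sum to 0.16137.
The posterior is then P(urn A | data) = 0.45904, P(urn B | data) = 0.11476, P(urn C | data) = 0.09683, P(urn D | data) = 0.14345, P(urn E | data) = 0.18591.
The predictive probability is P(white next | data) = (1/3)(0.45904) + (1/3)(0.11476) + (3/4)(0.09683) + (5/6)(0.14345) + (9/10)(0.18591) = 0.55076.

0.5508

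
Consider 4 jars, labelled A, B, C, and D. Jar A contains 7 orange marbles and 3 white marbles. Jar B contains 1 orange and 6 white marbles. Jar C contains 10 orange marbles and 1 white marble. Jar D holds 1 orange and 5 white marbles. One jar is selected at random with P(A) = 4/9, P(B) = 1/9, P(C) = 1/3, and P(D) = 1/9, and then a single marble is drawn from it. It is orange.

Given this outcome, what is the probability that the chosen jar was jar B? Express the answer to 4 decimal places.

The likelihood of this draw under each hypothesis: P(data | jar A) = (7/10) = 0.7; P(data | jar B) = (1/7) = 0.14286; P(data | jar C) = (10/11) = 0.90909; P(data | jar D) = (1/6) = 0.16667.
Multiplying each by its prior: 4/9 · 0.7 = 0.31111, 1/9 · 0.14286 = 0.015873, 1/3 · 0.90909 = 0.30303, 1/9 · 0.16667 = 0.018519; summing to 0.64853.
Therefore the posterior P(jar B | data) = (0.015873) / (0.64853) = 0.024475.

0.0245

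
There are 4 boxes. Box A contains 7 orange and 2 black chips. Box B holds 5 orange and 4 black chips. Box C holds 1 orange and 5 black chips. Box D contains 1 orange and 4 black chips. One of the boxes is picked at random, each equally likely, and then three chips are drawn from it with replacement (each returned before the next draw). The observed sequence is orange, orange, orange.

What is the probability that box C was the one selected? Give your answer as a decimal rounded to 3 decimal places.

0.007

The likelihood of the observed sequence under each hypothesis: P(data | box A) = (7/9)(7/9)(7/9) = 0.47051; P(data | box B) = (5/9)(5/9)(5/9) = 0.17147; P(data | box C) = (1/6)(1/6)(1/6) = 0.0046296; P(data | box D) = (1/5)(1/5)(1/5) = 0.008.
Weighting by the prior gives 1/4 · 0.47051 = 0.11763, 1/4 · 0.17147 = 0.042867, 1/4 · 0.0046296 = 0.0011574, 1/4 · 0.008 = 0.002; these sum to 0.16365.
Hence P(box C | data) = (0.0011574) / (0.16365) = 0.0070724.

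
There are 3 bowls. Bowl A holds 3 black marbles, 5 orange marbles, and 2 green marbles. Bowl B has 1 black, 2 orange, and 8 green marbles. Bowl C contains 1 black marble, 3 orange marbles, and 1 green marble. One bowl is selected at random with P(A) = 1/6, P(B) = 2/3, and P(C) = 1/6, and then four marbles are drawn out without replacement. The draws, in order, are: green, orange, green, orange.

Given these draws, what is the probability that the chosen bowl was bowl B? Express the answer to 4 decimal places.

Under each hypothesis, the probability of the observed sequence is: P(data | bowl A) = (2/10)(5/9)(1/8)(4/7) = 0.0079365; P(data | bowl B) = (8/11)(2/10)(7/9)(1/8) = 0.014141; P(data | bowl C) = (1/5)(3/4)(0/3) = 0.
Multiplying each by its prior: 1/6 · 0.0079365 = 0.0013228, 2/3 · 0.014141 = 0.0094276, 1/6 · 0 = 0; with total 0.01075.
So P(bowl B | data) = (0.0094276) / (0.01075) = 0.87696.

0.8770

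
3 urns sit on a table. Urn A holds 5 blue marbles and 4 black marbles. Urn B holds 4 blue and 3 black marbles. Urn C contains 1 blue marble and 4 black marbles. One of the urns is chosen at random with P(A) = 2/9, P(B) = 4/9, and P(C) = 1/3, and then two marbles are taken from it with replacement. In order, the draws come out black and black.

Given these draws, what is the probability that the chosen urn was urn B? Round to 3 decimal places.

0.241

Compute the likelihood of the observed sequence for each case: P(data | urn A) = (4/9)(4/9) = 0.19753; P(data | urn B) = (3/7)(3/7) = 0.18367; P(data | urn C) = (4/5)(4/5) = 0.64.
Multiplying each by its prior: 2/9 · 0.19753 = 0.043896, 4/9 · 0.18367 = 0.081633, 1/3 · 0.64 = 0.21333; these sum to 0.33886.
Therefore the posterior P(urn B | data) = (0.081633) / (0.33886) = 0.2409.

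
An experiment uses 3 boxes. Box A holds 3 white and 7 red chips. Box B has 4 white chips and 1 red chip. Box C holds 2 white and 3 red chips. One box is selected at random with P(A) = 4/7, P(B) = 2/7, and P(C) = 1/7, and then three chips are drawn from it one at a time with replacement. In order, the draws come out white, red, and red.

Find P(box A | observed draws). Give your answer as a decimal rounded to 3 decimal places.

0.739

The likelihood of the observed sequence under each hypothesis: P(data | box A) = (3/10)(7/10)(7/10) = 0.147; P(data | box B) = (4/5)(1/5)(1/5) = 0.032; P(data | box C) = (2/5)(3/5)(3/5) = 0.144.
Multiplying each by its prior: 4/7 · 0.147 = 0.084, 2/7 · 0.032 = 0.0091429, 1/7 · 0.144 = 0.020571; with total 0.11371.
Hence P(box A | data) = (0.084) / (0.11371) = 0.73869.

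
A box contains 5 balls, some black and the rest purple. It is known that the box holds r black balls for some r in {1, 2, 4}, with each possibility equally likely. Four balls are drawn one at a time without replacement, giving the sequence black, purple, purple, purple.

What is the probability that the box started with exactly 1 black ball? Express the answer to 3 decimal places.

For each hypothesis, P(data | H) works out to: P(data | r = 1) = (1/5)(4/4)(3/3)(2/2) = 1/5; P(data | r = 2) = (2/5)(3/4)(2/3)(1/2) = 1/10; P(data | r = 4) = (4/5)(1/4)(0/3) = 0.
The prior-weighted likelihoods are 1/3 · 1/5 = 1/15, 1/3 · 1/10 = 1/30, 1/3 · 0 = 0; these sum to 1/10.
By Bayes' rule, P(r = 1 | data) = (1/15) / (1/10) = 2/3.

0.667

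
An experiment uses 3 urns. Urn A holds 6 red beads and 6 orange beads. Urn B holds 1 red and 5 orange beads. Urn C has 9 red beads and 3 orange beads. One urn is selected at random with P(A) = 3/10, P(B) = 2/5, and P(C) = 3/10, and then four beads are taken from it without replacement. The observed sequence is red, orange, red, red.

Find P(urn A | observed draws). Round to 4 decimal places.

For each hypothesis, P(data | H) works out to: P(data | urn A) = (6/12)(6/11)(5/10)(4/9) = 2/33; P(data | urn B) = (1/6)(5/5)(0/4) = 0; P(data | urn C) = (9/12)(3/11)(8/10)(7/9) = 7/55.
Weighting by the prior gives 3/10 · 2/33 = 1/55, 2/5 · 0 = 0, 3/10 · 7/55 = 21/550; summing to 31/550.
Therefore the posterior P(urn A | data) = (1/55) / (31/550) = 10/31.

0.3226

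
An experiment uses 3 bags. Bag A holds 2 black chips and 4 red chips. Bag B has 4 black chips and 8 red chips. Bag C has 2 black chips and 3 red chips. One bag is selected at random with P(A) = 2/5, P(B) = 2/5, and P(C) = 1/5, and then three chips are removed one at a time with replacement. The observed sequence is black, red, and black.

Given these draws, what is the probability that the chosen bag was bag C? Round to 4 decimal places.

0.2447

For each hypothesis, P(data | H) works out to: P(data | bag A) = (2/6)(4/6)(2/6) = 0.074074; P(data | bag B) = (4/12)(8/12)(4/12) = 0.074074; P(data | bag C) = (2/5)(3/5)(2/5) = 0.096.
The prior-weighted likelihoods are 2/5 · 0.074074 = 0.02963, 2/5 · 0.074074 = 0.02963, 1/5 · 0.096 = 0.0192; with total 0.078459.
Therefore the posterior P(bag C | data) = (0.0192) / (0.078459) = 0.24471.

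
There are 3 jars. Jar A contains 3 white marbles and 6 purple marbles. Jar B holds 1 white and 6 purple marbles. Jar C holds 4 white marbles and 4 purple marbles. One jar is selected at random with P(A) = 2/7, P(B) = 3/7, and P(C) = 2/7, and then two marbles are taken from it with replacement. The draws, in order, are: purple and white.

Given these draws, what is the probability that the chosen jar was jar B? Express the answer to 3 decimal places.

For each hypothesis, P(data | H) works out to: P(data | jar A) = (6/9)(3/9) = 0.22222; P(data | jar B) = (6/7)(1/7) = 0.12245; P(data | jar C) = (4/8)(4/8) = 0.25.
The prior-weighted likelihoods are 2/7 · 0.22222 = 0.063492, 3/7 · 0.12245 = 0.052478, 2/7 · 0.25 = 0.071429; with total 0.1874.
Therefore the posterior P(jar B | data) = (0.052478) / (0.1874) = 0.28003.

0.280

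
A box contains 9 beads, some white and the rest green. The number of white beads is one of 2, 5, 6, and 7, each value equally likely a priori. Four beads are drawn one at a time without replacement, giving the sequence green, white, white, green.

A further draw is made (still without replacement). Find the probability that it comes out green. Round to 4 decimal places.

0.3673

For each hypothesis, P(data | H) works out to: P(data | r = 2) = (7/9)(2/8)(1/7)(6/6) = 1/36; P(data | r = 5) = (4/9)(5/8)(4/7)(3/6) = 5/63; P(data | r = 6) = (3/9)(6/8)(5/7)(2/6) = 5/84; P(data | r = 7) = (2/9)(7/8)(6/7)(1/6) = 1/36.
Weighting by the prior gives 1/4 · 1/36 = 1/144, 1/4 · 5/63 = 5/252, 1/4 · 5/84 = 5/336, 1/4 · 1/36 = 1/144; these sum to 7/144.
The posterior is then P(r = 2 | data) = 1/7, P(r = 5 | data) = 20/49, P(r = 6 | data) = 15/49, P(r = 7 | data) = 1/7.
Averaging over the posterior, P(green next | data) = (1)(1/7) + (2/5)(20/49) + (1/5)(15/49) + (0)(1/7) = 18/49.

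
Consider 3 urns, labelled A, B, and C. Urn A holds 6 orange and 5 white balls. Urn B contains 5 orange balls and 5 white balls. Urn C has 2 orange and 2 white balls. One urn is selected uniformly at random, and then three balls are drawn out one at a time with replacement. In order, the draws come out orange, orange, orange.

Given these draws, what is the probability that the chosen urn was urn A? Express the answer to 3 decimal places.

0.394

The likelihood of the observed sequence under each hypothesis: P(data | urn A) = (6/11)(6/11)(6/11) = 0.16228; P(data | urn B) = (5/10)(5/10)(5/10) = 0.125; P(data | urn C) = (2/4)(2/4)(2/4) = 0.125.
Weighting by the prior gives 1/3 · 0.16228 = 0.054095, 1/3 · 0.125 = 0.041667, 1/3 · 0.125 = 0.041667; these sum to 0.13743.
Hence P(urn A | data) = (0.054095) / (0.13743) = 0.39362.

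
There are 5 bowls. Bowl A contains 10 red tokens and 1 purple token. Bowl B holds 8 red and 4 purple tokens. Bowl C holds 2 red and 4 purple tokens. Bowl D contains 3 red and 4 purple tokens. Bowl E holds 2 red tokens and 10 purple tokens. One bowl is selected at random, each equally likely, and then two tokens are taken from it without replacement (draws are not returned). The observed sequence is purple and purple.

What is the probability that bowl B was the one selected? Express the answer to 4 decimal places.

0.0623

Under each hypothesis, the probability of the observed sequence is: P(data | bowl A) = (1/11)(0/10) = 0; P(data | bowl B) = (4/12)(3/11) = 0.090909; P(data | bowl C) = (4/6)(3/5) = 0.4; P(data | bowl D) = (4/7)(3/6) = 0.28571; P(data | bowl E) = (10/12)(9/11) = 0.68182.
The prior-weighted likelihoods are 1/5 · 0 = 0, 1/5 · 0.090909 = 0.018182, 1/5 · 0.4 = 0.08, 1/5 · 0.28571 = 0.057143, 1/5 · 0.68182 = 0.13636; these sum to 0.29169.
Therefore the posterior P(bowl B | data) = (0.018182) / (0.29169) = 0.062333.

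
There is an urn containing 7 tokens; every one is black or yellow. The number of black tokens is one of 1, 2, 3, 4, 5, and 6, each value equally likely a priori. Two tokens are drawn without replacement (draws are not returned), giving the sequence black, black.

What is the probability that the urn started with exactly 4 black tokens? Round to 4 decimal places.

Compute the likelihood of the observed sequence for each case: P(data | r = 1) = (1/7)(0/6) = 0; P(data | r = 2) = (2/7)(1/6) = 1/21; P(data | r = 3) = (3/7)(2/6) = 1/7; P(data | r = 4) = (4/7)(3/6) = 2/7; P(data | r = 5) = (5/7)(4/6) = 10/21; P(data | r = 6) = (6/7)(5/6) = 5/7.
Weighting by the prior gives 1/6 · 0 = 0, 1/6 · 1/21 = 1/126, 1/6 · 1/7 = 1/42, 1/6 · 2/7 = 1/21, 1/6 · 10/21 = 5/63, 1/6 · 5/7 = 5/42; summing to 5/18.
By Bayes' rule, P(r = 4 | data) = (1/21) / (5/18) = 6/35.

0.1714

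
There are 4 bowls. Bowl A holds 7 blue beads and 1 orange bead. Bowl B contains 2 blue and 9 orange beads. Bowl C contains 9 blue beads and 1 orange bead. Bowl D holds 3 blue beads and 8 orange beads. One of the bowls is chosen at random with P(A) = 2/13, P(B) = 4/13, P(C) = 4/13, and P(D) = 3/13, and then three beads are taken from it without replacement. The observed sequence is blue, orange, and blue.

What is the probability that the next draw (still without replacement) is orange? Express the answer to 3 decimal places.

The likelihood of the observed sequence under each hypothesis: P(data | bowl A) = (7/8)(1/7)(6/6) = 0.125; P(data | bowl B) = (2/11)(9/10)(1/9) = 0.018182; P(data | bowl C) = (9/10)(1/9)(8/8) = 0.1; P(data | bowl D) = (3/11)(8/10)(2/9) = 0.048485.
The prior-weighted likelihoods are 2/13 · 0.125 = 0.019231, 4/13 · 0.018182 = 0.0055944, 4/13 · 0.1 = 0.030769, 3/13 · 0.048485 = 0.011189; with total 0.066783.
The posterior is then P(bowl A | data) = 0.28796, P(bowl B | data) = 0.08377, P(bowl C | data) = 0.46073, P(bowl D | data) = 0.16754.
Averaging over the posterior, P(orange next | data) = (0)(0.28796) + (1)(0.08377) + (0)(0.46073) + (7/8)(0.16754) = 0.23037.

0.230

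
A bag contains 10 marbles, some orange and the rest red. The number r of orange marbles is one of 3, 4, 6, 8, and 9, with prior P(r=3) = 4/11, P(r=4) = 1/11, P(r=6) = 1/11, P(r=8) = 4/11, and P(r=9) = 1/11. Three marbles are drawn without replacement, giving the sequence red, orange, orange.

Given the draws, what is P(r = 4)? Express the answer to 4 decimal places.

0.0818

Compute the likelihood of the observed sequence for each case: P(data | r = 3) = (7/10)(3/9)(2/8) = 7/120; P(data | r = 4) = (6/10)(4/9)(3/8) = 1/10; P(data | r = 6) = (4/10)(6/9)(5/8) = 1/6; P(data | r = 8) = (2/10)(8/9)(7/8) = 7/45; P(data | r = 9) = (1/10)(9/9)(8/8) = 1/10.
Weighting by the prior gives 4/11 · 7/120 = 7/330, 1/11 · 1/10 = 1/110, 1/11 · 1/6 = 1/66, 4/11 · 7/45 = 28/495, 1/11 · 1/10 = 1/110; summing to 1/9.
By Bayes' rule, P(r = 4 | data) = (1/110) / (1/9) = 9/110.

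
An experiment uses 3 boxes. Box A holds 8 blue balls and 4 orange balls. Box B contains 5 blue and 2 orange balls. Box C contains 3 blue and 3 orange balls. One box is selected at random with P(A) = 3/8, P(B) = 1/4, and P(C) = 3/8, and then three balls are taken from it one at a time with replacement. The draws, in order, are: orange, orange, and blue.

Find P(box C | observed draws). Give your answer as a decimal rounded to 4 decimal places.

0.5253

The likelihood of the observed sequence under each hypothesis: P(data | box A) = (4/12)(4/12)(8/12) = 0.074074; P(data | box B) = (2/7)(2/7)(5/7) = 0.058309; P(data | box C) = (3/6)(3/6)(3/6) = 0.125.
Multiplying each by its prior: 3/8 · 0.074074 = 0.027778, 1/4 · 0.058309 = 0.014577, 3/8 · 0.125 = 0.046875; summing to 0.08923.
By Bayes' rule, P(box C | data) = (0.046875) / (0.08923) = 0.52533.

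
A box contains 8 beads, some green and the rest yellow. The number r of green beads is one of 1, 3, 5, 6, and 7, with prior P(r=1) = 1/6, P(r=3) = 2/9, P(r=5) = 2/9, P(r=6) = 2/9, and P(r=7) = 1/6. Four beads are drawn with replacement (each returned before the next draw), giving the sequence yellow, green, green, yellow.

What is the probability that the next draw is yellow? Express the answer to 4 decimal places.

The likelihood of the observed sequence under each hypothesis: P(data | r = 1) = (7/8)(1/8)(1/8)(7/8) = 0.011963; P(data | r = 3) = (5/8)(3/8)(3/8)(5/8) = 0.054932; P(data | r = 5) = (3/8)(5/8)(5/8)(3/8) = 0.054932; P(data | r = 6) = (2/8)(6/8)(6/8)(2/8) = 0.035156; P(data | r = 7) = (1/8)(7/8)(7/8)(1/8) = 0.011963.
Multiplying each by its prior: 1/6 · 0.011963 = 0.0019938, 2/9 · 0.054932 = 0.012207, 2/9 · 0.054932 = 0.012207, 2/9 · 0.035156 = 0.0078125, 1/6 · 0.011963 = 0.0019938; these sum to 0.036214.
Normalising, the posterior is P(r = 1 | data) = 0.055056, P(r = 3 | data) = 0.33708, P(r = 5 | data) = 0.33708, P(r = 6 | data) = 0.21573, P(r = 7 | data) = 0.055056.
The predictive probability is P(yellow next | data) = (7/8)(0.055056) + (5/8)(0.33708) + (3/8)(0.33708) + (1/4)(0.21573) + (1/8)(0.055056) = 0.44607.

0.4461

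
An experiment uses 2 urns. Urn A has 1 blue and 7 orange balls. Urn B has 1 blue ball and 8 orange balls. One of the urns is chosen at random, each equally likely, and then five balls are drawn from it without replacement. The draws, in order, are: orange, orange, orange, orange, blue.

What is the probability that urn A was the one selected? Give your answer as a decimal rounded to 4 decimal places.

0.5294

Compute the likelihood of the observed sequence for each case: P(data | urn A) = (7/8)(6/7)(5/6)(4/5)(1/4) = 1/8; P(data | urn B) = (8/9)(7/8)(6/7)(5/6)(1/5) = 1/9.
Multiplying each by its prior: 1/2 · 1/8 = 1/16, 1/2 · 1/9 = 1/18; summing to 17/144.
So P(urn A | data) = (1/16) / (17/144) = 9/17.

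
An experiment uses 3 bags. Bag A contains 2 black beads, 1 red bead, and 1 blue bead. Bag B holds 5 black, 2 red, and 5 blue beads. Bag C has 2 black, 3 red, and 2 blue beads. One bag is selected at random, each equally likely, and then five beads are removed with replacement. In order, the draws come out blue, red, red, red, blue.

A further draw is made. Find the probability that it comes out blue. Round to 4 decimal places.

For each hypothesis, P(data | H) works out to: P(data | bag A) = (1/4)(1/4)(1/4)(1/4)(1/4) = 0.00097656; P(data | bag B) = (5/12)(2/12)(2/12)(2/12)(5/12) = 0.00080376; P(data | bag C) = (2/7)(3/7)(3/7)(3/7)(2/7) = 0.0064259.
The prior-weighted likelihoods are 1/3 · 0.00097656 = 0.00032552, 1/3 · 0.00080376 = 0.00026792, 1/3 · 0.0064259 = 0.002142; with total 0.0027354.
The posterior is then P(bag A | data) = 0.119, P(bag B | data) = 0.097945, P(bag C | data) = 0.78305.
Averaging over the posterior, P(blue next | data) = (1/4)(0.119) + (5/12)(0.097945) + (2/7)(0.78305) = 0.29429.

0.2943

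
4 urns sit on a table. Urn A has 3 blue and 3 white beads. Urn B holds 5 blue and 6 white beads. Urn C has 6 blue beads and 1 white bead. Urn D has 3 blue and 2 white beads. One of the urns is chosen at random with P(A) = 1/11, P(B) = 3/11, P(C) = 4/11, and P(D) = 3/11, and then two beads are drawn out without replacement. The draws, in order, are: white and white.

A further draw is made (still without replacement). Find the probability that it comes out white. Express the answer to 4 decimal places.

0.3138

Compute the likelihood of the observed sequence for each case: P(data | urn A) = (3/6)(2/5) = 1/5; P(data | urn B) = (6/11)(5/10) = 3/11; P(data | urn C) = (1/7)(0/6) = 0; P(data | urn D) = (2/5)(1/4) = 1/10.
Multiplying each by its prior: 1/11 · 1/5 = 1/55, 3/11 · 3/11 = 9/121, 4/11 · 0 = 0, 3/11 · 1/10 = 3/110; summing to 29/242.
The posterior is then P(urn A | data) = 22/145, P(urn B | data) = 18/29, P(urn C | data) = 0, P(urn D | data) = 33/145.
The predictive probability is P(white next | data) = (1/4)(22/145) + (4/9)(18/29) + (0)(33/145) = 91/290.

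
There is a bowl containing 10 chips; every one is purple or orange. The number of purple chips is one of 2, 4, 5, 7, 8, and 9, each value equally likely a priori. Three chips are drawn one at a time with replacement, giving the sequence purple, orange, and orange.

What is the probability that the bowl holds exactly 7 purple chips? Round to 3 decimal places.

0.126

For each hypothesis, P(data | H) works out to: P(data | r = 2) = (2/10)(8/10)(8/10) = 0.128; P(data | r = 4) = (4/10)(6/10)(6/10) = 0.144; P(data | r = 5) = (5/10)(5/10)(5/10) = 0.125; P(data | r = 7) = (7/10)(3/10)(3/10) = 0.063; P(data | r = 8) = (8/10)(2/10)(2/10) = 0.032; P(data | r = 9) = (9/10)(1/10)(1/10) = 0.009.
Multiplying each by its prior: 1/6 · 0.128 = 0.021333, 1/6 · 0.144 = 0.024, 1/6 · 0.125 = 0.020833, 1/6 · 0.063 = 0.0105, 1/6 · 0.032 = 0.0053333, 1/6 · 0.009 = 0.0015; summing to 0.0835.
Hence P(r = 7 | data) = (0.0105) / (0.0835) = 0.12575.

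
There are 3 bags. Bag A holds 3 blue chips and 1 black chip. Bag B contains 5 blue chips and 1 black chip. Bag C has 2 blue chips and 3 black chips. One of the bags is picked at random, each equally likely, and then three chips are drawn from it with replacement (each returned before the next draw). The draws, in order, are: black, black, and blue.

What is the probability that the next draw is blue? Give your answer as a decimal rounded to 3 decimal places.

Compute the likelihood of the observed sequence for each case: P(data | bag A) = (1/4)(1/4)(3/4) = 0.046875; P(data | bag B) = (1/6)(1/6)(5/6) = 0.023148; P(data | bag C) = (3/5)(3/5)(2/5) = 0.144.
Weighting by the prior gives 1/3 · 0.046875 = 0.015625, 1/3 · 0.023148 = 0.007716, 1/3 · 0.144 = 0.048; these sum to 0.071341.
Dividing through by the total gives posterior P(bag A | data) = 0.21902, P(bag B | data) = 0.10816, P(bag C | data) = 0.67282.
So P(blue next | data) = Σ P(blue next | H) P(H | data) = (3/4)(0.21902) + (5/6)(0.10816) + (2/5)(0.67282) = 0.52352.

0.524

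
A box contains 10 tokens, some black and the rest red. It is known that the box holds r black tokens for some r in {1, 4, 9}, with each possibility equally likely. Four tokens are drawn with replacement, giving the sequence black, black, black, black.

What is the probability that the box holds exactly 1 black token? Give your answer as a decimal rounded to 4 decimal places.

Under each hypothesis, the probability of the observed sequence is: P(data | r = 1) = (1/10)(1/10)(1/10)(1/10) = 0.0001; P(data | r = 4) = (4/10)(4/10)(4/10)(4/10) = 0.0256; P(data | r = 9) = (9/10)(9/10)(9/10)(9/10) = 0.6561.
The prior-weighted likelihoods are 1/3 · 0.0001 = 3.3333e-05, 1/3 · 0.0256 = 0.0085333, 1/3 · 0.6561 = 0.2187; with total 0.22727.
So P(r = 1 | data) = (3.3333e-05) / (0.22727) = 0.00014667.

0.0001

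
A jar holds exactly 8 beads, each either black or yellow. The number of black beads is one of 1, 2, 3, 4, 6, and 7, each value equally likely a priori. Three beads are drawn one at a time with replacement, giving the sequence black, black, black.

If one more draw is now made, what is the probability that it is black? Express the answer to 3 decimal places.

0.768

Compute the likelihood of the observed sequence for each case: P(data | r = 1) = (1/8)(1/8)(1/8) = 0.0019531; P(data | r = 2) = (2/8)(2/8)(2/8) = 0.015625; P(data | r = 3) = (3/8)(3/8)(3/8) = 0.052734; P(data | r = 4) = (4/8)(4/8)(4/8) = 0.125; P(data | r = 6) = (6/8)(6/8)(6/8) = 0.42188; P(data | r = 7) = (7/8)(7/8)(7/8) = 0.66992.
The prior-weighted likelihoods are 1/6 · 0.0019531 = 0.00032552, 1/6 · 0.015625 = 0.0026042, 1/6 · 0.052734 = 0.0087891, 1/6 · 0.125 = 0.020833, 1/6 · 0.42188 = 0.070312, 1/6 · 0.66992 = 0.11165; these sum to 0.21452.
Dividing through by the total gives posterior P(r = 1 | data) = 0.0015175, P(r = 2 | data) = 0.01214, P(r = 3 | data) = 0.040971, P(r = 4 | data) = 0.097117, P(r = 6 | data) = 0.32777, P(r = 7 | data) = 0.52049.
Averaging over the posterior, P(black next | data) = (1/8)(0.0015175) + (1/4)(0.01214) + (3/8)(0.040971) + (1/2)(0.097117) + (3/4)(0.32777) + (7/8)(0.52049) = 0.7684.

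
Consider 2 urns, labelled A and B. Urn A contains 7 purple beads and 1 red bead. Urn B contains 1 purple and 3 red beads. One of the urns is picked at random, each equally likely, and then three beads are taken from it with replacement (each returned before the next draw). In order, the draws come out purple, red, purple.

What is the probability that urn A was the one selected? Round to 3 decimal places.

0.671

Compute the likelihood of the observed sequence for each case: P(data | urn A) = (7/8)(1/8)(7/8) = 0.095703; P(data | urn B) = (1/4)(3/4)(1/4) = 0.046875.
Multiplying each by its prior: 1/2 · 0.095703 = 0.047852, 1/2 · 0.046875 = 0.023438; summing to 0.071289.
So P(urn A | data) = (0.047852) / (0.071289) = 0.67123.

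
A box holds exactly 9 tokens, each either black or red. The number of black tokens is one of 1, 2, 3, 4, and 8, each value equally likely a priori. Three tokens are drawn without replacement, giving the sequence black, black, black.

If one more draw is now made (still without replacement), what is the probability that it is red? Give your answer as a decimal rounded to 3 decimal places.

0.224

Compute the likelihood of the observed sequence for each case: P(data | r = 1) = (1/9)(0/8) = 0; P(data | r = 2) = (2/9)(1/8)(0/7) = 0; P(data | r = 3) = (3/9)(2/8)(1/7) = 1/84; P(data | r = 4) = (4/9)(3/8)(2/7) = 1/21; P(data | r = 8) = (8/9)(7/8)(6/7) = 2/3.
Weighting by the prior gives 1/5 · 0 = 0, 1/5 · 0 = 0, 1/5 · 1/84 = 1/420, 1/5 · 1/21 = 1/105, 1/5 · 2/3 = 2/15; summing to 61/420.
Normalising, the posterior is P(r = 1 | data) = 0, P(r = 2 | data) = 0, P(r = 3 | data) = 1/61, P(r = 4 | data) = 4/61, P(r = 8 | data) = 56/61.
Averaging over the posterior, P(red next | data) = (1)(1/61) + (5/6)(4/61) + (1/6)(56/61) = 41/183.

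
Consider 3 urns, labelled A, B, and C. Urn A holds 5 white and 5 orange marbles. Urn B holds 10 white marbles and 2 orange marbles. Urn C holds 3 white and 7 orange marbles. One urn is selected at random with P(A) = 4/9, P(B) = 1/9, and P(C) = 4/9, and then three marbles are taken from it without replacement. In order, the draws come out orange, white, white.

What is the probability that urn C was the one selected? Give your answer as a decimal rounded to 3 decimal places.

0.252

The likelihood of the observed sequence under each hypothesis: P(data | urn A) = (5/10)(5/9)(4/8) = 0.13889; P(data | urn B) = (2/12)(10/11)(9/10) = 0.13636; P(data | urn C) = (7/10)(3/9)(2/8) = 0.058333.
Weighting by the prior gives 4/9 · 0.13889 = 0.061728, 1/9 · 0.13636 = 0.015152, 4/9 · 0.058333 = 0.025926; these sum to 0.10281.
Hence P(urn C | data) = (0.025926) / (0.10281) = 0.25218.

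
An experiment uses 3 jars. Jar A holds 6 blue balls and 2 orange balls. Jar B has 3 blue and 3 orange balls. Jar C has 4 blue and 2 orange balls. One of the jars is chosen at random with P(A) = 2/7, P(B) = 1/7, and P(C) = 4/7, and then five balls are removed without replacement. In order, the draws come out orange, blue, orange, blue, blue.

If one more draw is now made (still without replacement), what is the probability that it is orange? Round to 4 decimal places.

0.1288

Under each hypothesis, the probability of the observed sequence is: P(data | jar A) = (2/8)(6/7)(1/6)(5/5)(4/4) = 0.035714; P(data | jar B) = (3/6)(3/5)(2/4)(2/3)(1/2) = 0.05; P(data | jar C) = (2/6)(4/5)(1/4)(3/3)(2/2) = 0.066667.
Weighting by the prior gives 2/7 · 0.035714 = 0.010204, 1/7 · 0.05 = 0.0071429, 4/7 · 0.066667 = 0.038095; with total 0.055442.
The posterior is then P(jar A | data) = 0.18405, P(jar B | data) = 0.12883, P(jar C | data) = 0.68712.
So P(orange next | data) = Σ P(orange next | H) P(H | data) = (0)(0.18405) + (1)(0.12883) + (0)(0.68712) = 0.12883.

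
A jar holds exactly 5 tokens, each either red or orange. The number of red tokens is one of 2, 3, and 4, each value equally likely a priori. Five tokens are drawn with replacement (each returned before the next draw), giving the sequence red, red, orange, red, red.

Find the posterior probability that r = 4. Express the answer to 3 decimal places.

Under each hypothesis, the probability of the observed sequence is: P(data | r = 2) = (2/5)(2/5)(3/5)(2/5)(2/5) = 0.01536; P(data | r = 3) = (3/5)(3/5)(2/5)(3/5)(3/5) = 0.05184; P(data | r = 4) = (4/5)(4/5)(1/5)(4/5)(4/5) = 0.08192.
Multiplying each by its prior: 1/3 · 0.01536 = 0.00512, 1/3 · 0.05184 = 0.01728, 1/3 · 0.08192 = 0.027307; summing to 0.049707.
So P(r = 4 | data) = (0.027307) / (0.049707) = 0.54936.

0.549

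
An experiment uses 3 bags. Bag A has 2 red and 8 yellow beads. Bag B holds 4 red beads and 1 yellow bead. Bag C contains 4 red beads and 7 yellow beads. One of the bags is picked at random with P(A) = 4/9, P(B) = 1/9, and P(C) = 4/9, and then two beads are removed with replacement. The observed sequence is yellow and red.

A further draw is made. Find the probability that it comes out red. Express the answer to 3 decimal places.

0.343

Compute the likelihood of the observed sequence for each case: P(data | bag A) = (8/10)(2/10) = 0.16; P(data | bag B) = (1/5)(4/5) = 0.16; P(data | bag C) = (7/11)(4/11) = 0.2314.
Weighting by the prior gives 4/9 · 0.16 = 0.071111, 1/9 · 0.16 = 0.017778, 4/9 · 0.2314 = 0.10285; these sum to 0.19174.
Dividing through by the total gives posterior P(bag A | data) = 0.37088, P(bag B | data) = 0.09272, P(bag C | data) = 0.5364.
The predictive probability is P(red next | data) = (1/5)(0.37088) + (4/5)(0.09272) + (4/11)(0.5364) = 0.34341.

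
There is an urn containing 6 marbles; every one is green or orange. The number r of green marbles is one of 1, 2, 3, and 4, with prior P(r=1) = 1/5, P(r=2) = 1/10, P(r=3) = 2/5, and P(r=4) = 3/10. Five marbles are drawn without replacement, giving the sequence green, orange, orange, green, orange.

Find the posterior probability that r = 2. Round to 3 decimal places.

Under each hypothesis, the probability of the observed sequence is: P(data | r = 1) = (1/6)(5/5)(4/4)(0/3) = 0; P(data | r = 2) = (2/6)(4/5)(3/4)(1/3)(2/2) = 1/15; P(data | r = 3) = (3/6)(3/5)(2/4)(2/3)(1/2) = 1/20; P(data | r = 4) = (4/6)(2/5)(1/4)(3/3)(0/2) = 0.
The prior-weighted likelihoods are 1/5 · 0 = 0, 1/10 · 1/15 = 1/150, 2/5 · 1/20 = 1/50, 3/10 · 0 = 0; summing to 2/75.
Hence P(r = 2 | data) = (1/150) / (2/75) = 1/4.

0.250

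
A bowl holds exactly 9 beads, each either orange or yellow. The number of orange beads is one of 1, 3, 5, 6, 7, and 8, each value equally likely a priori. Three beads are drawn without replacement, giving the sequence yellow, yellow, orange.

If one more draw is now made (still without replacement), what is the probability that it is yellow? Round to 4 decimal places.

0.5547

For each hypothesis, P(data | H) works out to: P(data | r = 1) = (8/9)(7/8)(1/7) = 1/9; P(data | r = 3) = (6/9)(5/8)(3/7) = 5/28; P(data | r = 5) = (4/9)(3/8)(5/7) = 5/42; P(data | r = 6) = (3/9)(2/8)(6/7) = 1/14; P(data | r = 7) = (2/9)(1/8)(7/7) = 1/36; P(data | r = 8) = (1/9)(0/8) = 0.
Weighting by the prior gives 1/6 · 1/9 = 1/54, 1/6 · 5/28 = 5/168, 1/6 · 5/42 = 5/252, 1/6 · 1/14 = 1/84, 1/6 · 1/36 = 1/216, 1/6 · 0 = 0; summing to 16/189.
The posterior is then P(r = 1 | data) = 7/32, P(r = 3 | data) = 45/128, P(r = 5 | data) = 15/64, P(r = 6 | data) = 9/64, P(r = 7 | data) = 7/128, P(r = 8 | data) = 0.
Averaging over the posterior, P(yellow next | data) = (1)(7/32) + (2/3)(45/128) + (1/3)(15/64) + (1/6)(9/64) + (0)(7/128) = 71/128.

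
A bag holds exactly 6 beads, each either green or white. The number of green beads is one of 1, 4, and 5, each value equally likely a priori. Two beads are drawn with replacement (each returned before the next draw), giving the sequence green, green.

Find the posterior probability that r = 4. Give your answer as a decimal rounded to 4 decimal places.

The likelihood of the observed sequence under each hypothesis: P(data | r = 1) = (1/6)(1/6) = 1/36; P(data | r = 4) = (4/6)(4/6) = 4/9; P(data | r = 5) = (5/6)(5/6) = 25/36.
Multiplying each by its prior: 1/3 · 1/36 = 1/108, 1/3 · 4/9 = 4/27, 1/3 · 25/36 = 25/108; these sum to 7/18.
So P(r = 4 | data) = (4/27) / (7/18) = 8/21.

0.3810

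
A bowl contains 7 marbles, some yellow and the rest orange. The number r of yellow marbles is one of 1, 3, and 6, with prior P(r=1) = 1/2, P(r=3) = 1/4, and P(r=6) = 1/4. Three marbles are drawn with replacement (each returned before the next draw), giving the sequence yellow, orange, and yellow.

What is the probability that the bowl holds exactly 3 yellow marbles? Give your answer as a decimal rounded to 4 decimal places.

Under each hypothesis, the probability of the observed sequence is: P(data | r = 1) = (1/7)(6/7)(1/7) = 6/343; P(data | r = 3) = (3/7)(4/7)(3/7) = 36/343; P(data | r = 6) = (6/7)(1/7)(6/7) = 36/343.
Weighting by the prior gives 1/2 · 6/343 = 3/343, 1/4 · 36/343 = 9/343, 1/4 · 36/343 = 9/343; summing to 3/49.
Therefore the posterior P(r = 3 | data) = (9/343) / (3/49) = 3/7.

0.4286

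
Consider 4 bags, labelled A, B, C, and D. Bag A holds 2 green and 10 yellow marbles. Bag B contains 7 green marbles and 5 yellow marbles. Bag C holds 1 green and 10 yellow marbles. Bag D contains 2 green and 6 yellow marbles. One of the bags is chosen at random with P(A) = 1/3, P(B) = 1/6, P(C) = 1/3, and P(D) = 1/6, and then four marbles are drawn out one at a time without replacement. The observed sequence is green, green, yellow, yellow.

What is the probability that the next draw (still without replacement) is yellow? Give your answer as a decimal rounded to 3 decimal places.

0.677

For each hypothesis, P(data | H) works out to: P(data | bag A) = (2/12)(1/11)(10/10)(9/9) = 0.015152; P(data | bag B) = (7/12)(6/11)(5/10)(4/9) = 0.070707; P(data | bag C) = (1/11)(0/10) = 0; P(data | bag D) = (2/8)(1/7)(6/6)(5/5) = 0.035714.
The prior-weighted likelihoods are 1/3 · 0.015152 = 0.0050505, 1/6 · 0.070707 = 0.011785, 1/3 · 0 = 0, 1/6 · 0.035714 = 0.0059524; summing to 0.022787.
The posterior is then P(bag A | data) = 0.22164, P(bag B | data) = 0.51715, P(bag C | data) = 0, P(bag D | data) = 0.26121.
The predictive probability is P(yellow next | data) = (1)(0.22164) + (3/8)(0.51715) + (1)(0.26121) = 0.67678.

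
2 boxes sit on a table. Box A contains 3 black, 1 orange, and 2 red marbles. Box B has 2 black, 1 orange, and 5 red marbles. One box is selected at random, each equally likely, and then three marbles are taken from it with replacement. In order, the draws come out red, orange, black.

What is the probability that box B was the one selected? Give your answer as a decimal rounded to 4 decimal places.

0.4128

The likelihood of the observed sequence under each hypothesis: P(data | box A) = (2/6)(1/6)(3/6) = 0.027778; P(data | box B) = (5/8)(1/8)(2/8) = 0.019531.
Weighting by the prior gives 1/2 · 0.027778 = 0.013889, 1/2 · 0.019531 = 0.0097656; these sum to 0.023655.
Therefore the posterior P(box B | data) = (0.0097656) / (0.023655) = 0.41284.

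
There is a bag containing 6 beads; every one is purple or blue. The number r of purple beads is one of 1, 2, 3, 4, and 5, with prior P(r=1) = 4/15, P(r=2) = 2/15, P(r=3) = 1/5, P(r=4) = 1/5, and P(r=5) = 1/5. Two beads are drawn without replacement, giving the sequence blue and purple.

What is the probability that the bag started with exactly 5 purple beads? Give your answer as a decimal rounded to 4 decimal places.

0.1471

Under each hypothesis, the probability of the observed sequence is: P(data | r = 1) = (5/6)(1/5) = 1/6; P(data | r = 2) = (4/6)(2/5) = 4/15; P(data | r = 3) = (3/6)(3/5) = 3/10; P(data | r = 4) = (2/6)(4/5) = 4/15; P(data | r = 5) = (1/6)(5/5) = 1/6.
The prior-weighted likelihoods are 4/15 · 1/6 = 2/45, 2/15 · 4/15 = 8/225, 1/5 · 3/10 = 3/50, 1/5 · 4/15 = 4/75, 1/5 · 1/6 = 1/30; summing to 17/75.
So P(r = 5 | data) = (1/30) / (17/75) = 5/34.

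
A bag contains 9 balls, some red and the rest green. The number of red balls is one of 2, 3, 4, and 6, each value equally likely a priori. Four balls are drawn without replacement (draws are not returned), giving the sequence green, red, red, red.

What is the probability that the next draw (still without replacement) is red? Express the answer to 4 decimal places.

0.4651

The likelihood of the observed sequence under each hypothesis: P(data | r = 2) = (7/9)(2/8)(1/7)(0/6) = 0; P(data | r = 3) = (6/9)(3/8)(2/7)(1/6) = 0.011905; P(data | r = 4) = (5/9)(4/8)(3/7)(2/6) = 0.039683; P(data | r = 6) = (3/9)(6/8)(5/7)(4/6) = 0.11905.
Multiplying each by its prior: 1/4 · 0 = 0, 1/4 · 0.011905 = 0.0029762, 1/4 · 0.039683 = 0.0099206, 1/4 · 0.11905 = 0.029762; these sum to 0.042659.
The posterior is then P(r = 2 | data) = 0, P(r = 3 | data) = 0.069767, P(r = 4 | data) = 0.23256, P(r = 6 | data) = 0.69767.
The predictive probability is P(red next | data) = (0)(0.069767) + (1/5)(0.23256) + (3/5)(0.69767) = 0.46512.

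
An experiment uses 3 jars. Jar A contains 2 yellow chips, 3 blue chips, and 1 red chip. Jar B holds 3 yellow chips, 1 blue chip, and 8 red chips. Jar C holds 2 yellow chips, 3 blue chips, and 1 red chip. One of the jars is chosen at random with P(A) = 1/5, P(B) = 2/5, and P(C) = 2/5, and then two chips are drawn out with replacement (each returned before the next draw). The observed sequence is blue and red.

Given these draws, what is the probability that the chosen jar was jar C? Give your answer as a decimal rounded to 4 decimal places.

For each hypothesis, P(data | H) works out to: P(data | jar A) = (3/6)(1/6) = 1/12; P(data | jar B) = (1/12)(8/12) = 1/18; P(data | jar C) = (3/6)(1/6) = 1/12.
Weighting by the prior gives 1/5 · 1/12 = 1/60, 2/5 · 1/18 = 1/45, 2/5 · 1/12 = 1/30; these sum to 13/180.
By Bayes' rule, P(jar C | data) = (1/30) / (13/180) = 6/13.

0.4615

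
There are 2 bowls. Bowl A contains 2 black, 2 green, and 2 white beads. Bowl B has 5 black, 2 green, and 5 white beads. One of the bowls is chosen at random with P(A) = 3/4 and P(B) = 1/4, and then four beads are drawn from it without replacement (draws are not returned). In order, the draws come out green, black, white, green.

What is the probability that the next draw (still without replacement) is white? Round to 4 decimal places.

0.5000

The likelihood of the observed sequence under each hypothesis: P(data | bowl A) = (2/6)(2/5)(2/4)(1/3) = 0.022222; P(data | bowl B) = (2/12)(5/11)(5/10)(1/9) = 0.0042088.
Multiplying each by its prior: 3/4 · 0.022222 = 0.016667, 1/4 · 0.0042088 = 0.0010522; with total 0.017719.
Normalising, the posterior is P(bowl A | data) = 0.94062, P(bowl B | data) = 0.059382.
The predictive probability is P(white next | data) = (1/2)(0.94062) + (1/2)(0.059382) = 0.5.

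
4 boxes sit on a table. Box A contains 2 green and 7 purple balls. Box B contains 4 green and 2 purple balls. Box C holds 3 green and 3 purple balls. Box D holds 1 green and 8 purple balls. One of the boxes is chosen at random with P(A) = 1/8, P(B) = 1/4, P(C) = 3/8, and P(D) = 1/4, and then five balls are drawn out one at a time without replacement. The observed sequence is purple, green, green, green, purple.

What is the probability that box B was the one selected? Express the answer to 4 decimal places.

0.4706

For each hypothesis, P(data | H) works out to: P(data | box A) = (7/9)(2/8)(1/7)(0/6) = 0; P(data | box B) = (2/6)(4/5)(3/4)(2/3)(1/2) = 1/15; P(data | box C) = (3/6)(3/5)(2/4)(1/3)(2/2) = 1/20; P(data | box D) = (8/9)(1/8)(0/7) = 0.
Multiplying each by its prior: 1/8 · 0 = 0, 1/4 · 1/15 = 1/60, 3/8 · 1/20 = 3/160, 1/4 · 0 = 0; with total 17/480.
Therefore the posterior P(box B | data) = (1/60) / (17/480) = 8/17.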